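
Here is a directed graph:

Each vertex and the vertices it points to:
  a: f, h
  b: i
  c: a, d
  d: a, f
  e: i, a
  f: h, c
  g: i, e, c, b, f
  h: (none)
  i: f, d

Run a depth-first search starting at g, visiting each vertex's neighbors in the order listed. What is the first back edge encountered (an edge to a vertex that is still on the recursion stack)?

a->f

DFS from g (visiting each vertex's neighbors in the order listed); mark gray on enter, black on exit:
g gray
  i gray
    f gray
      h gray
      h black
      c gray
        a gray
          a→f: f is gray → back edge
First back edge: a → f.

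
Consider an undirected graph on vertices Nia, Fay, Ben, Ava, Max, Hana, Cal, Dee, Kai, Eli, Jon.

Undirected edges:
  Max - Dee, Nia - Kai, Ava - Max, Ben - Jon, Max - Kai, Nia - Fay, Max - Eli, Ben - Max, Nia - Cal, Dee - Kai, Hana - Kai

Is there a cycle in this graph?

Yes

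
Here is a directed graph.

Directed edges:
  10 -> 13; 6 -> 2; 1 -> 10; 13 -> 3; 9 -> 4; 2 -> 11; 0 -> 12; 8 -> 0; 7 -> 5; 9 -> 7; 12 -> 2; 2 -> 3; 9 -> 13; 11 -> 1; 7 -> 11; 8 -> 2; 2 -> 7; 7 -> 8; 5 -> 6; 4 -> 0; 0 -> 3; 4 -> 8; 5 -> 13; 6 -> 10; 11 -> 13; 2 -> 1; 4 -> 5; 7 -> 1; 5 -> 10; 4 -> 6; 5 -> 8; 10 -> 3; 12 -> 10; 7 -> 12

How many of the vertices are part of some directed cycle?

7

A vertex is on a directed cycle iff it belongs to a strongly connected component of size ≥ 2 (or has a self-loop).
The vertices on cycles are {0, 2, 5, 6, 7, 8, 12} — 7 in total.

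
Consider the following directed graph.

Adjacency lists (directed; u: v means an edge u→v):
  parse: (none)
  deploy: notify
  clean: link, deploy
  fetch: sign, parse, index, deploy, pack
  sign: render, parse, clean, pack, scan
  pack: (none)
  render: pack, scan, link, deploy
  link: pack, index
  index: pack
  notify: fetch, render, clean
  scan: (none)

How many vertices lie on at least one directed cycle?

A vertex is on a directed cycle iff it belongs to a strongly connected component of size ≥ 2 (or has a self-loop).
The vertices on cycles are {sign, clean, fetch, deploy, notify, render} — 6 in total.

6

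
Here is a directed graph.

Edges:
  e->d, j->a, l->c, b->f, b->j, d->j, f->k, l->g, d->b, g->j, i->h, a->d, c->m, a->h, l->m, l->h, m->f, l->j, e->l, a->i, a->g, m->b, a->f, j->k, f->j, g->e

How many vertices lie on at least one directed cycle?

A vertex is on a directed cycle iff it belongs to a strongly connected component of size ≥ 2 (or has a self-loop).
The vertices on cycles are {a, b, c, d, e, f, g, j, l, m} — 10 in total.

10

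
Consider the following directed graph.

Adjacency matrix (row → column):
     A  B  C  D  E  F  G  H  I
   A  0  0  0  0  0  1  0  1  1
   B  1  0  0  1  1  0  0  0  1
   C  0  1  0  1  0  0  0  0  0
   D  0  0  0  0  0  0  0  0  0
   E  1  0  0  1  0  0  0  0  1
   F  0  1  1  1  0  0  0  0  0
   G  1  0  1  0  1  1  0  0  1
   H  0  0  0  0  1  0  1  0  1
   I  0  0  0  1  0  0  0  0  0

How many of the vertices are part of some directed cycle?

7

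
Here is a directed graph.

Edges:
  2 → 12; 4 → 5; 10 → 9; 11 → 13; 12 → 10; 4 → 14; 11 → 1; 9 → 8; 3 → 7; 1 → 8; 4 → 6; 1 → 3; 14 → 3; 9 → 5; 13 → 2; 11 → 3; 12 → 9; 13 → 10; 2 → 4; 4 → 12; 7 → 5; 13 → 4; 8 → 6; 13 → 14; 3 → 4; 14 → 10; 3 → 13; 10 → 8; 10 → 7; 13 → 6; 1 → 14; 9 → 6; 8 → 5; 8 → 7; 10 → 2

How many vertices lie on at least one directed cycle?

7

A vertex is on a directed cycle iff it belongs to a strongly connected component of size ≥ 2 (or has a self-loop).
The vertices on cycles are {2, 3, 4, 10, 12, 13, 14} — 7 in total.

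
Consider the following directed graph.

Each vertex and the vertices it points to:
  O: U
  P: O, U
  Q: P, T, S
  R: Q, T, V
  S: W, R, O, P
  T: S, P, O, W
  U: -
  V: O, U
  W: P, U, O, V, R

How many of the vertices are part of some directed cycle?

A vertex is on a directed cycle iff it belongs to a strongly connected component of size ≥ 2 (or has a self-loop).
The vertices on cycles are {Q, R, S, T, W} — 5 in total.

5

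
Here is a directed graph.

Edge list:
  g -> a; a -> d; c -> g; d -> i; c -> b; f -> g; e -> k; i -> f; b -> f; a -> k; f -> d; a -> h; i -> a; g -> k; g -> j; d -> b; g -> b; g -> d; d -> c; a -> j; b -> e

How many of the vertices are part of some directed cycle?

7

A vertex is on a directed cycle iff it belongs to a strongly connected component of size ≥ 2 (or has a self-loop).
The vertices on cycles are {a, b, c, d, f, g, i} — 7 in total.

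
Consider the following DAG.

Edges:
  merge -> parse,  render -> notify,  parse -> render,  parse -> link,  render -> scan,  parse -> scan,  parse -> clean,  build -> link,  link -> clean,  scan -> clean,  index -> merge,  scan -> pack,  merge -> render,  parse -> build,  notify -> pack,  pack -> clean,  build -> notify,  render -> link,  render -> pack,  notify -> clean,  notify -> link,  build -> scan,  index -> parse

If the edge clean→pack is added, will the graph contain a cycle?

Yes

Adding clean→pack creates a cycle iff pack can already reach clean.
Path from pack: pack → clean.
So pack → … → clean → pack is a cycle.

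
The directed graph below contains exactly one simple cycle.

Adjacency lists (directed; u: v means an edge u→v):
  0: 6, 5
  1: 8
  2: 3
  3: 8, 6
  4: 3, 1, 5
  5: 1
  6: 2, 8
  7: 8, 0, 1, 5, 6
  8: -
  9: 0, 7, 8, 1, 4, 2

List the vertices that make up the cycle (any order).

DFS with gray/black marking from 2:
2 gray
  3 gray
    8 gray
    8 black
    6 gray
      6→2: 2 is gray → back edge
Back edge closes the cycle 2 → 3 → 6 → 2; its vertices are {2, 3, 6}.

2, 3, 6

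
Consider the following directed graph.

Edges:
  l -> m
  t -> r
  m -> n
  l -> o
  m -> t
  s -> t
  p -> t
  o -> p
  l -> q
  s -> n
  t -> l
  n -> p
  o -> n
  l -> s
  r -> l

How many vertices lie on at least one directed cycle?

8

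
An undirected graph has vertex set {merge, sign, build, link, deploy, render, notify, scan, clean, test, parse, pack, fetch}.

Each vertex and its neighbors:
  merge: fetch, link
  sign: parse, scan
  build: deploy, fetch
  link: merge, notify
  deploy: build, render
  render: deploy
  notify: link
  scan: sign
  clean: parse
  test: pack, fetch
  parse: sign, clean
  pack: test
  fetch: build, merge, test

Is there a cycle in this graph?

DFS, tracking each vertex's parent; an edge to a visited non-parent vertex closes a cycle.
Start from pack:
visit pack (parent –)
  visit test (parent pack)
    test–pack: parent, skip
    visit fetch (parent test)
      visit build (parent fetch)
        visit deploy (parent build)
          deploy–build: parent, skip
          visit render (parent deploy)
            render–deploy: parent, skip
        build–fetch: parent, skip
      visit merge (parent fetch)
        merge–fetch: parent, skip
        visit link (parent merge)
          link–merge: parent, skip
          visit notify (parent link)
            notify–link: parent, skip
      fetch–test: parent, skip
visit sign (parent –)
  visit parse (parent sign)
    parse–sign: parent, skip
    visit clean (parent parse)
      clean–parse: parent, skip
  visit scan (parent sign)
    scan–sign: parent, skip
No non-parent visited neighbor found — the graph is a forest.

No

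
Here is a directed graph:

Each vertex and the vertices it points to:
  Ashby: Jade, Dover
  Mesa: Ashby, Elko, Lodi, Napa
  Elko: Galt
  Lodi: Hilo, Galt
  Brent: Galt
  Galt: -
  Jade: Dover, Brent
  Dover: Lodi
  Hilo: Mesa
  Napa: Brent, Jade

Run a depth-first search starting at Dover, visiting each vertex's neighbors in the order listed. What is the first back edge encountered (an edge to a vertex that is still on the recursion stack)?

DFS from Dover (visiting each vertex's neighbors in the order listed); mark gray on enter, black on exit:
Dover gray
  Lodi gray
    Hilo gray
      Mesa gray
        Ashby gray
          Jade gray
            Jade→Dover: Dover is gray → back edge
First back edge: Jade → Dover.

Jade→Dover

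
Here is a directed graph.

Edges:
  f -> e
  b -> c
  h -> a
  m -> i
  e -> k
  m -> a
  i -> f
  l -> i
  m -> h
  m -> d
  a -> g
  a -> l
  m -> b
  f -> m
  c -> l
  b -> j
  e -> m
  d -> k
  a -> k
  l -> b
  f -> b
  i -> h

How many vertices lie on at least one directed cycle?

A vertex is on a directed cycle iff it belongs to a strongly connected component of size ≥ 2 (or has a self-loop).
The vertices on cycles are {a, b, c, e, f, h, i, l, m} — 9 in total.

9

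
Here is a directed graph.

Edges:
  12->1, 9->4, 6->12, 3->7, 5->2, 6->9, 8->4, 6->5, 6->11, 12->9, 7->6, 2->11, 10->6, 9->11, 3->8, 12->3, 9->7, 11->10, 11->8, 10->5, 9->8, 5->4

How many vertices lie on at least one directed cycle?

A vertex is on a directed cycle iff it belongs to a strongly connected component of size ≥ 2 (or has a self-loop).
The vertices on cycles are {2, 3, 5, 6, 7, 9, 10, 11, 12} — 9 in total.

9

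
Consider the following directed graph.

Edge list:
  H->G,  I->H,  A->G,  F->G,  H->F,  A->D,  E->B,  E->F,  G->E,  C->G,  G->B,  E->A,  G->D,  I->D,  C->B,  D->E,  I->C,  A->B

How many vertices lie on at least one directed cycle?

A vertex is on a directed cycle iff it belongs to a strongly connected component of size ≥ 2 (or has a self-loop).
The vertices on cycles are {A, D, E, F, G} — 5 in total.

5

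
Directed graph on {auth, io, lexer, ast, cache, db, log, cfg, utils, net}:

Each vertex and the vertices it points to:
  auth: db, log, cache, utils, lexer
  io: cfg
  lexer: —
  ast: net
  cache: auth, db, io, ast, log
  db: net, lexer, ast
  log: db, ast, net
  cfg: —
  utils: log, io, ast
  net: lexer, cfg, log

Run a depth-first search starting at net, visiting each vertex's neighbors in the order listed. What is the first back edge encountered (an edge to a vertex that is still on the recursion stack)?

DFS from net (visiting each vertex's neighbors in the order listed); mark gray on enter, black on exit:
net gray
  lexer gray
  lexer black
  cfg gray
  cfg black
  log gray
    db gray
      db→net: net is gray → back edge
First back edge: db → net.

db->net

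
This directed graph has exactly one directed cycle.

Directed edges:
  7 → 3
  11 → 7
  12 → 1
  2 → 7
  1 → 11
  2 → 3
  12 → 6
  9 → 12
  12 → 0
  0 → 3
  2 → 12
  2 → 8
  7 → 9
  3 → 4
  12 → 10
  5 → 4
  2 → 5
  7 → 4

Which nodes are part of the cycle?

DFS with gray/black marking from 12:
12 gray
  6 gray
  6 black
  0 gray
    3 gray
      4 gray
      4 black
    3 black
  0 black
  10 gray
  10 black
  1 gray
    11 gray
      7 gray
        7→4: 4 black — skip
        9 gray
          9→12: 12 is gray → back edge
Back edge closes the cycle 12 → 1 → 11 → 7 → 9 → 12; its vertices are {1, 7, 9, 11, 12}.

1, 7, 9, 11, 12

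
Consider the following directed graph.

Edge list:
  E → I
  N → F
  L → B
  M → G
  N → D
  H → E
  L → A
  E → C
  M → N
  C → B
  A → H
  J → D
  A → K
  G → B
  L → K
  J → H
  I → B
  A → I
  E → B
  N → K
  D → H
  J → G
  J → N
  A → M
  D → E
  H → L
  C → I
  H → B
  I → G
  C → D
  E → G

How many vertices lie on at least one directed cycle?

8

A vertex is on a directed cycle iff it belongs to a strongly connected component of size ≥ 2 (or has a self-loop).
The vertices on cycles are {A, C, D, E, H, L, M, N} — 8 in total.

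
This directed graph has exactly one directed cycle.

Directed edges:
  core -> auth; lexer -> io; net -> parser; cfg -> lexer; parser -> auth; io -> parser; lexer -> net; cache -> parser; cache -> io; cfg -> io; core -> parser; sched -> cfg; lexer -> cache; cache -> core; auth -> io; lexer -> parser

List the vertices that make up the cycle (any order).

io, auth, parser

DFS with gray/black marking from parser:
parser gray
  auth gray
    io gray
      io→parser: parser is gray → back edge
Back edge closes the cycle parser → auth → io → parser; its vertices are {io, auth, parser}.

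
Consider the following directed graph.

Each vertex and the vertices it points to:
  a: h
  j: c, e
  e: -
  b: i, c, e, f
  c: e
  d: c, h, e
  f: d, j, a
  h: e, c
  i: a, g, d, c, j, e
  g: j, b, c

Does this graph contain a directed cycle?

DFS with white/gray/black marking, starting from h:
h gray
  e gray
  e black
  c gray
    c→e: e black — skip
  c black
h black
a gray
  a→h: h black — skip
a black
j gray
  j→c: c black — skip
  j→e: e black — skip
j black
b gray
  i gray
    i→a: a black — skip
    g gray
      g→j: j black — skip
      g→b: b is gray → back edge
Back edge found, so a cycle exists: b → i → g → b.

Yes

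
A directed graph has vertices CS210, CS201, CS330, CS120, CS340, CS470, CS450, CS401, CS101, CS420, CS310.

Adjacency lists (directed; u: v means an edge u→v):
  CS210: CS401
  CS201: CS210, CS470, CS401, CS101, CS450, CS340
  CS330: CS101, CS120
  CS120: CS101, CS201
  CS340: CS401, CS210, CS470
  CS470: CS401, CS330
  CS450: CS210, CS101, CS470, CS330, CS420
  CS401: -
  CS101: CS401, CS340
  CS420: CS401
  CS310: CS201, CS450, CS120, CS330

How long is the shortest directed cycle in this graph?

4

For each vertex v, BFS finds the shortest path from v back to v.
The shortest such closed walk is CS120 → CS201 → CS450 → CS330 → CS120, length 4.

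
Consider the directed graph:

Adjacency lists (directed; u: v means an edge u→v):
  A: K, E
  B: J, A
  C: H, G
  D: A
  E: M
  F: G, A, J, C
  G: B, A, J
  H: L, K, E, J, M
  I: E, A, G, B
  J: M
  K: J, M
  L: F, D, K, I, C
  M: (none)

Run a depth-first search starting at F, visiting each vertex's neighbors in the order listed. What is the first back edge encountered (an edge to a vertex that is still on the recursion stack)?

DFS from F (visiting each vertex's neighbors in the order listed); mark gray on enter, black on exit:
F gray
  G gray
    B gray
      J gray
        M gray
        M black
      J black
      A gray
        K gray
          K→J: J black — skip
          K→M: M black — skip
        K black
        E gray
          E→M: M black — skip
        E black
      A black
    B black
    G→A: A black — skip
    G→J: J black — skip
  G black
  F→A: A black — skip
  F→J: J black — skip
  C gray
    H gray
      L gray
        L→F: F is gray → back edge
First back edge: L → F.

L->F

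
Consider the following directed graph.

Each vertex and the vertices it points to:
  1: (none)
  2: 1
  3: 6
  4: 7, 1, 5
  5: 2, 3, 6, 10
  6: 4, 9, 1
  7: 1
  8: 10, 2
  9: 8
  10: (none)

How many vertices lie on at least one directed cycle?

4

A vertex is on a directed cycle iff it belongs to a strongly connected component of size ≥ 2 (or has a self-loop).
The vertices on cycles are {3, 4, 5, 6} — 4 in total.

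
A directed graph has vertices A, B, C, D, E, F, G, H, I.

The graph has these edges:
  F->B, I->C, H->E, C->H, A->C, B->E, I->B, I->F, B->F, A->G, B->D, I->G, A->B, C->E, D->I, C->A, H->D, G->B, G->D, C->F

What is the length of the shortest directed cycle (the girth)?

2

For each vertex v, BFS finds the shortest path from v back to v.
The shortest such closed walk is C → A → C, length 2.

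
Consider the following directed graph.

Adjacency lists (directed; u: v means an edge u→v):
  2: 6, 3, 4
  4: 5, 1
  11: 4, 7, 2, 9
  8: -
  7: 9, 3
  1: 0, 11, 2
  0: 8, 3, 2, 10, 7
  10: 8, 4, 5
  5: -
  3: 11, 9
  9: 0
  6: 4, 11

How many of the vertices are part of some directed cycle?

10

A vertex is on a directed cycle iff it belongs to a strongly connected component of size ≥ 2 (or has a self-loop).
The vertices on cycles are {0, 1, 2, 3, 4, 6, 7, 9, 10, 11} — 10 in total.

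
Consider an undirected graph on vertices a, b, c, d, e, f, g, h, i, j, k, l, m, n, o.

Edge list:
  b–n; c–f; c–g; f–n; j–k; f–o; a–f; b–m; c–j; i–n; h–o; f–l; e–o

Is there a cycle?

DFS, tracking each vertex's parent; an edge to a visited non-parent vertex closes a cycle.
Start from n:
visit n (parent –)
  visit f (parent n)
    f–n: parent, skip
    visit a (parent f)
      a–f: parent, skip
    visit c (parent f)
      visit j (parent c)
        j–c: parent, skip
        visit k (parent j)
          k–j: parent, skip
      visit g (parent c)
        g–c: parent, skip
      c–f: parent, skip
    visit l (parent f)
      l–f: parent, skip
    visit o (parent f)
      o–f: parent, skip
      visit h (parent o)
        h–o: parent, skip
      visit e (parent o)
        e–o: parent, skip
  visit b (parent n)
    visit m (parent b)
      m–b: parent, skip
    b–n: parent, skip
  visit i (parent n)
    i–n: parent, skip
visit d (parent –)
No non-parent visited neighbor found — the graph is a forest.

No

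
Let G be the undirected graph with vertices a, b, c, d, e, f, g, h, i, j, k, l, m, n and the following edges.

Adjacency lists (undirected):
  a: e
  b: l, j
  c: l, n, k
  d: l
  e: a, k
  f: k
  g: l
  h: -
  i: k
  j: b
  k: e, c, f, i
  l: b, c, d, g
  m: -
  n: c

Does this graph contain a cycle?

DFS, tracking each vertex's parent; an edge to a visited non-parent vertex closes a cycle.
Start from j:
visit j (parent –)
  visit b (parent j)
    visit l (parent b)
      l–b: parent, skip
      visit c (parent l)
        c–l: parent, skip
        visit n (parent c)
          n–c: parent, skip
        visit k (parent c)
          visit e (parent k)
            visit a (parent e)
              a–e: parent, skip
            e–k: parent, skip
          k–c: parent, skip
          visit f (parent k)
            f–k: parent, skip
          visit i (parent k)
            i–k: parent, skip
      visit d (parent l)
        d–l: parent, skip
      visit g (parent l)
        g–l: parent, skip
    b–j: parent, skip
visit h (parent –)
visit m (parent –)
No non-parent visited neighbor found — the graph is a forest.

No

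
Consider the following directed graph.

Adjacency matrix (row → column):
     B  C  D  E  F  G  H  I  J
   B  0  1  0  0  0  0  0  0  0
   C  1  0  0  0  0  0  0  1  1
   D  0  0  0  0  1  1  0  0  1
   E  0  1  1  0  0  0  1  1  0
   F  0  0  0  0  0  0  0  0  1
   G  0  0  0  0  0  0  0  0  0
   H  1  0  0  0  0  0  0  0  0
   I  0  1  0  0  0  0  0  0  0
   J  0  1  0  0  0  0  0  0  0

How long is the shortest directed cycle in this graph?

2

For each vertex v, BFS finds the shortest path from v back to v.
The shortest such closed walk is C → I → C, length 2.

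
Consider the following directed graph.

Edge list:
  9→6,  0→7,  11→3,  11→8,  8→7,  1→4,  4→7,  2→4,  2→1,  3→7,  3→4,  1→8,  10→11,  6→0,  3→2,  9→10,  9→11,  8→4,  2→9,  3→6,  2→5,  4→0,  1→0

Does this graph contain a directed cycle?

Yes

DFS with white/gray/black marking, starting from 5:
5 gray
5 black
0 gray
  7 gray
  7 black
0 black
1 gray
  4 gray
    4→0: 0 black — skip
    4→7: 7 black — skip
  4 black
  1→0: 0 black — skip
  8 gray
    8→7: 7 black — skip
    8→4: 4 black — skip
  8 black
1 black
2 gray
  2→5: 5 black — skip
  2→4: 4 black — skip
  9 gray
    6 gray
      6→0: 0 black — skip
    6 black
    11 gray
      3 gray
        3→4: 4 black — skip
        3→7: 7 black — skip
        3→2: 2 is gray → back edge
Back edge found, so a cycle exists: 2 → 9 → 11 → 3 → 2.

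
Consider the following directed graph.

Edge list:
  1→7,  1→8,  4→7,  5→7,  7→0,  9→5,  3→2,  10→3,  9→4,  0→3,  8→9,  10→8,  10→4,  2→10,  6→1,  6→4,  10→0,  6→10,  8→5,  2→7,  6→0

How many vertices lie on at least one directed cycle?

9

A vertex is on a directed cycle iff it belongs to a strongly connected component of size ≥ 2 (or has a self-loop).
The vertices on cycles are {0, 2, 3, 4, 5, 7, 8, 9, 10} — 9 in total.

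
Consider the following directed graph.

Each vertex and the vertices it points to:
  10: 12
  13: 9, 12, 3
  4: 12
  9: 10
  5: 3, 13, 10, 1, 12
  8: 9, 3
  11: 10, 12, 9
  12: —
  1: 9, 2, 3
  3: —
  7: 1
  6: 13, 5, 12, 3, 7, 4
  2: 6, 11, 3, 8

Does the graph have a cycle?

Yes

DFS with white/gray/black marking, starting from 5:
5 gray
  3 gray
  3 black
  13 gray
    9 gray
      10 gray
        12 gray
        12 black
      10 black
    9 black
    13→12: 12 black — skip
    13→3: 3 black — skip
  13 black
  5→10: 10 black — skip
  1 gray
    1→9: 9 black — skip
    2 gray
      6 gray
        6→13: 13 black — skip
        6→5: 5 is gray → back edge
Back edge found, so a cycle exists: 5 → 1 → 2 → 6 → 5.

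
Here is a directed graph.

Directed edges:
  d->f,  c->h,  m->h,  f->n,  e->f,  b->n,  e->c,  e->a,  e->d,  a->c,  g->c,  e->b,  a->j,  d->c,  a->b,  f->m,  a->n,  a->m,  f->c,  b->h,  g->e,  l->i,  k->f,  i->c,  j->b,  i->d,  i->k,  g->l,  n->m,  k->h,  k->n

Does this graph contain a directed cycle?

No

DFS with white/gray/black marking, starting from d:
d gray
  f gray
    n gray
      m gray
        h gray
        h black
      m black
    n black
    c gray
      c→h: h black — skip
    c black
    f→m: m black — skip
  f black
  d→c: c black — skip
d black
l gray
  i gray
    i→d: d black — skip
    i→c: c black — skip
    k gray
      k→f: f black — skip
      k→n: n black — skip
      k→h: h black — skip
    k black
  i black
l black
e gray
  e→d: d black — skip
  b gray
    b→h: h black — skip
    b→n: n black — skip
  b black
  e→f: f black — skip
  e→c: c black — skip
  a gray
    a→b: b black — skip
    a→c: c black — skip
    a→n: n black — skip
    j gray
      j→b: b black — skip
    j black
    a→m: m black — skip
  a black
e black
g gray
  g→e: e black — skip
  g→c: c black — skip
  g→l: l black — skip
g black
Every edge goes to a white or black vertex — no back edge, so the graph is acyclic.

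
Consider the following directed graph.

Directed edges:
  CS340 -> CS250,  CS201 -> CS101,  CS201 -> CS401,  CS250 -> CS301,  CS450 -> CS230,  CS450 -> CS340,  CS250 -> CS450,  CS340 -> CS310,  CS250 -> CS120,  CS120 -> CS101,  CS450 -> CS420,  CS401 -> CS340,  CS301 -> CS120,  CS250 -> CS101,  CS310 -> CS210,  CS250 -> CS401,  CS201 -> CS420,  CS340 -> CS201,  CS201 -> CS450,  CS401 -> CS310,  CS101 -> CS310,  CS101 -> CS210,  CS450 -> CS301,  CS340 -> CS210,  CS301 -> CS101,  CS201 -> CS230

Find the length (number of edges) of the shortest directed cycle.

For each vertex v, BFS finds the shortest path from v back to v.
The shortest such closed walk is CS201 → CS401 → CS340 → CS201, length 3.

3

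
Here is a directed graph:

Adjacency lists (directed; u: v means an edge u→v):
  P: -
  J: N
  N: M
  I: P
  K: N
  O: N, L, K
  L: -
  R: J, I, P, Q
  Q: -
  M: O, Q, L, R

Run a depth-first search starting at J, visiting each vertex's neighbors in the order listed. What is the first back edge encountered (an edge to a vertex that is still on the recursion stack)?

O→N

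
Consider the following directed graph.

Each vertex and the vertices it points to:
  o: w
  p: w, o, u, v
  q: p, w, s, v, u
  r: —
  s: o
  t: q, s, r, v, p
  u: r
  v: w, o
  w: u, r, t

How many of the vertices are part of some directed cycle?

7

A vertex is on a directed cycle iff it belongs to a strongly connected component of size ≥ 2 (or has a self-loop).
The vertices on cycles are {o, p, q, s, t, v, w} — 7 in total.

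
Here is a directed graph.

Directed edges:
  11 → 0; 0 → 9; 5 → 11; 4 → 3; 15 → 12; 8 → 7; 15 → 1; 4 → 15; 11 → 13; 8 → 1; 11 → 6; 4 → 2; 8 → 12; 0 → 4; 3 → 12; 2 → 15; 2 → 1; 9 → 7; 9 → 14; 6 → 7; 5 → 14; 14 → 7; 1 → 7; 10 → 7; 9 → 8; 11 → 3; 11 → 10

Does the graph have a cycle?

No

DFS with white/gray/black marking, starting from 14:
14 gray
  7 gray
  7 black
14 black
0 gray
  4 gray
    15 gray
      12 gray
      12 black
      1 gray
        1→7: 7 black — skip
      1 black
    15 black
    2 gray
      2→15: 15 black — skip
      2→1: 1 black — skip
    2 black
    3 gray
      3→12: 12 black — skip
    3 black
  4 black
  9 gray
    9→7: 7 black — skip
    9→14: 14 black — skip
    8 gray
      8→7: 7 black — skip
      8→1: 1 black — skip
      8→12: 12 black — skip
    8 black
  9 black
0 black
5 gray
  11 gray
    13 gray
    13 black
    11→0: 0 black — skip
    10 gray
      10→7: 7 black — skip
    10 black
    6 gray
      6→7: 7 black — skip
    6 black
    11→3: 3 black — skip
  11 black
  5→14: 14 black — skip
5 black
Every edge goes to a white or black vertex — no back edge, so the graph is acyclic.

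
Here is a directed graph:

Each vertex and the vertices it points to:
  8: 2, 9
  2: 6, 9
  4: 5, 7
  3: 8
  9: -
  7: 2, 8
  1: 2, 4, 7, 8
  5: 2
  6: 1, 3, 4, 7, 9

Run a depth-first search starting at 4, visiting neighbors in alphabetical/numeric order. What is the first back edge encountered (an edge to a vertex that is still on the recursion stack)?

1→2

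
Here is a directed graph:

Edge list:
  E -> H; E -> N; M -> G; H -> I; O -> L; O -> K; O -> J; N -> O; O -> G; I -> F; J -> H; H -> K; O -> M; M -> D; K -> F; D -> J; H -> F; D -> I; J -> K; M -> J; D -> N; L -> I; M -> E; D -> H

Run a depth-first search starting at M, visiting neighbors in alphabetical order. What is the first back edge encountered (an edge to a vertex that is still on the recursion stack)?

O→M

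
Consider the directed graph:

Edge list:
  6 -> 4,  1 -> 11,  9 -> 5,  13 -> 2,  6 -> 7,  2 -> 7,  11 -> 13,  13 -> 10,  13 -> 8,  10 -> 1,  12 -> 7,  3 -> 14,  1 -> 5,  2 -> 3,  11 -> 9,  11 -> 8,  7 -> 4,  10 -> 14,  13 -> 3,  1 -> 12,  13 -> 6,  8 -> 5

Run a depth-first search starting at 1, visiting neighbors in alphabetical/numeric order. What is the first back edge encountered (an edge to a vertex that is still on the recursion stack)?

10->1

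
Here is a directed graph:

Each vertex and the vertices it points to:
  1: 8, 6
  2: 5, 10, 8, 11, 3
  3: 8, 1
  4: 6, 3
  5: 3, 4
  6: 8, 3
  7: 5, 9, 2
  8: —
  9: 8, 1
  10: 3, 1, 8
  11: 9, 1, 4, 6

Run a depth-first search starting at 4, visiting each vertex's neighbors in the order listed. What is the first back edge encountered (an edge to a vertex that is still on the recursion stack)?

1->6

DFS from 4 (visiting each vertex's neighbors in the order listed); mark gray on enter, black on exit:
4 gray
  6 gray
    8 gray
    8 black
    3 gray
      3→8: 8 black — skip
      1 gray
        1→8: 8 black — skip
        1→6: 6 is gray → back edge
First back edge: 1 → 6.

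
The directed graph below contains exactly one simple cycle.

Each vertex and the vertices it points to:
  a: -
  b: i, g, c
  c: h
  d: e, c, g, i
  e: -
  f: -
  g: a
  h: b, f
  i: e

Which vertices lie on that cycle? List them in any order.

b, c, h

DFS with gray/black marking from c:
c gray
  h gray
    b gray
      i gray
        e gray
        e black
      i black
      g gray
        a gray
        a black
      g black
      b→c: c is gray → back edge
Back edge closes the cycle c → h → b → c; its vertices are {b, c, h}.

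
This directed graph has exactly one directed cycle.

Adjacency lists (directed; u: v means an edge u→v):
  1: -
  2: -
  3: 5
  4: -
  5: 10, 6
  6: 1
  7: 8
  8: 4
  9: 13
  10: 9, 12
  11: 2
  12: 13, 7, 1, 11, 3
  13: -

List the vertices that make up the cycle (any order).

DFS with gray/black marking from 10:
10 gray
  9 gray
    13 gray
    13 black
  9 black
  12 gray
    12→13: 13 black — skip
    7 gray
      8 gray
        4 gray
        4 black
      8 black
    7 black
    1 gray
    1 black
    11 gray
      2 gray
      2 black
    11 black
    3 gray
      5 gray
        5→10: 10 is gray → back edge
Back edge closes the cycle 10 → 12 → 3 → 5 → 10; its vertices are {3, 5, 10, 12}.

3, 5, 10, 12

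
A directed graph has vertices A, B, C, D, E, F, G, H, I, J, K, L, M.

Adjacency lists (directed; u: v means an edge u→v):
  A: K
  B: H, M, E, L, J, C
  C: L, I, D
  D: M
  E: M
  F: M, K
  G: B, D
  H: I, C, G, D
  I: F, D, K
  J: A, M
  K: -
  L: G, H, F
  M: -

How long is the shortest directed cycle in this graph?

3

For each vertex v, BFS finds the shortest path from v back to v.
The shortest such closed walk is B → H → G → B, length 3.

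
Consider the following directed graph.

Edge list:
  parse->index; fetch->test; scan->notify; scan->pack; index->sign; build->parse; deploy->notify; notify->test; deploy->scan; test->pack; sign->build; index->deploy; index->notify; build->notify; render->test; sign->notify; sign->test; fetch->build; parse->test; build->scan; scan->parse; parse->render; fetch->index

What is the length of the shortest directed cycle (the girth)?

4

For each vertex v, BFS finds the shortest path from v back to v.
The shortest such closed walk is index → sign → build → parse → index, length 4.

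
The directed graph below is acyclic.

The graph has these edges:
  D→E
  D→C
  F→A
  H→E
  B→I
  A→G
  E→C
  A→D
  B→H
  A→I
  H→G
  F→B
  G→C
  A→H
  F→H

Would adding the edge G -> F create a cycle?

Adding G→F creates a cycle iff F can already reach G.
Path from F: F → A → G.
So F → … → G → F is a cycle.

Yes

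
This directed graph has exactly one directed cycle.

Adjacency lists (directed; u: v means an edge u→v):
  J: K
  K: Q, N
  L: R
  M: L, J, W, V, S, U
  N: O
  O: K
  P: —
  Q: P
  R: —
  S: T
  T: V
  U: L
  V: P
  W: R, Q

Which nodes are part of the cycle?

DFS with gray/black marking from K:
K gray
  Q gray
    P gray
    P black
  Q black
  N gray
    O gray
      O→K: K is gray → back edge
Back edge closes the cycle K → N → O → K; its vertices are {K, N, O}.

K, N, O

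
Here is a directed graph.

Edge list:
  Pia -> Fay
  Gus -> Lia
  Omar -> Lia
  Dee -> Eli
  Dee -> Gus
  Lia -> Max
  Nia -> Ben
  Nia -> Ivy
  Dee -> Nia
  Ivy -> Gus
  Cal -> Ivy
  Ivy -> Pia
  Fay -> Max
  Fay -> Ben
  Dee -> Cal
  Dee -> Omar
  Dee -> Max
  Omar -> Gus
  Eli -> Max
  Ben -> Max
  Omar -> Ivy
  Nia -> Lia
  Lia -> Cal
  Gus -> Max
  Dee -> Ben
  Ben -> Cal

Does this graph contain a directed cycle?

Yes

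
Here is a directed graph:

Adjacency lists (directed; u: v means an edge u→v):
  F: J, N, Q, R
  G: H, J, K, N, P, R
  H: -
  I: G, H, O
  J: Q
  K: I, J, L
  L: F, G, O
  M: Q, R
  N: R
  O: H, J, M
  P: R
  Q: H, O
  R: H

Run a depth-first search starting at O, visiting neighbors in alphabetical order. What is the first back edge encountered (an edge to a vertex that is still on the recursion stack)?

DFS from O (visiting neighbors in alphabetical order); mark gray on enter, black on exit:
O gray
  H gray
  H black
  J gray
    Q gray
      Q→H: H black — skip
      Q→O: O is gray → back edge
First back edge: Q → O.

Q->O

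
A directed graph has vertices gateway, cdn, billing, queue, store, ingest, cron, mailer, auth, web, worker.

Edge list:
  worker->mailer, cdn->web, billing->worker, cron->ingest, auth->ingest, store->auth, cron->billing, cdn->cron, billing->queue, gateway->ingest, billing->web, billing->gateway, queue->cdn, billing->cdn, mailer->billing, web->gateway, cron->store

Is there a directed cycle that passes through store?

No

store lies on a cycle iff there is a path from store back to itself.
Exploring from store, it never reaches itself; equivalently, its strongly connected component is a singleton.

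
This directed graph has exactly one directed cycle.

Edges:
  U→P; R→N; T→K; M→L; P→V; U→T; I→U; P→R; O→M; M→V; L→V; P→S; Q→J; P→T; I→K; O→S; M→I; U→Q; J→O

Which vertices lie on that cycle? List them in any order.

I, J, M, O, Q, U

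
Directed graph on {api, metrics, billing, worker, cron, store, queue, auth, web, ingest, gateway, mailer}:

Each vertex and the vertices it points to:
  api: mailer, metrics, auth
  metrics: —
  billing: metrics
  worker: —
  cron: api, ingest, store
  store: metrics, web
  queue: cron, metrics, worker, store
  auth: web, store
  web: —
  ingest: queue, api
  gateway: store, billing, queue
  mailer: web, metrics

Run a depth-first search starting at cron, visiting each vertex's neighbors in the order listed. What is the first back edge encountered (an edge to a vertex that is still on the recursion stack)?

queue->cron

DFS from cron (visiting each vertex's neighbors in the order listed); mark gray on enter, black on exit:
cron gray
  api gray
    mailer gray
      web gray
      web black
      metrics gray
      metrics black
    mailer black
    api→metrics: metrics black — skip
    auth gray
      auth→web: web black — skip
      store gray
        store→metrics: metrics black — skip
        store→web: web black — skip
      store black
    auth black
  api black
  ingest gray
    queue gray
      queue→cron: cron is gray → back edge
First back edge: queue → cron.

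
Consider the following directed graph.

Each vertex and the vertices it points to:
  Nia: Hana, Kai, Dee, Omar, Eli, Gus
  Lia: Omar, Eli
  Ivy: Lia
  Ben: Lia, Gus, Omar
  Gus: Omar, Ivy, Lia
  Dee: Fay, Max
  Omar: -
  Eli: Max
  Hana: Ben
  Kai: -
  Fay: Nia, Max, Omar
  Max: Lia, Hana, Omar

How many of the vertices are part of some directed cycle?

10

A vertex is on a directed cycle iff it belongs to a strongly connected component of size ≥ 2 (or has a self-loop).
The vertices on cycles are {Ben, Dee, Eli, Fay, Gus, Ivy, Lia, Max, Nia, Hana} — 10 in total.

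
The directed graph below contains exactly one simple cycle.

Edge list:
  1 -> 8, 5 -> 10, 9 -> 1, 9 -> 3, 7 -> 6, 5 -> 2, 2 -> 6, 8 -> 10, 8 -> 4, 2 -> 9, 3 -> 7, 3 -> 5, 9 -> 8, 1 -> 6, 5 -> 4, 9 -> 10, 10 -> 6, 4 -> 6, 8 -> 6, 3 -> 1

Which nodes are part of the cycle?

2, 3, 5, 9

DFS with gray/black marking from 9:
9 gray
  3 gray
    7 gray
      6 gray
      6 black
    7 black
    5 gray
      2 gray
        2→9: 9 is gray → back edge
Back edge closes the cycle 9 → 3 → 5 → 2 → 9; its vertices are {2, 3, 5, 9}.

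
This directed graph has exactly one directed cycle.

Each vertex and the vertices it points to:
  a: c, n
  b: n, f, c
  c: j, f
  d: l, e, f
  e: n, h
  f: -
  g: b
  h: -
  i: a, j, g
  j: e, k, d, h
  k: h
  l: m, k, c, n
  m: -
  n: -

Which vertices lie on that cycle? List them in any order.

c, d, j, l

DFS with gray/black marking from j:
j gray
  e gray
    n gray
    n black
    h gray
    h black
  e black
  k gray
    k→h: h black — skip
  k black
  d gray
    l gray
      m gray
      m black
      l→k: k black — skip
      c gray
        c→j: j is gray → back edge
Back edge closes the cycle j → d → l → c → j; its vertices are {c, d, j, l}.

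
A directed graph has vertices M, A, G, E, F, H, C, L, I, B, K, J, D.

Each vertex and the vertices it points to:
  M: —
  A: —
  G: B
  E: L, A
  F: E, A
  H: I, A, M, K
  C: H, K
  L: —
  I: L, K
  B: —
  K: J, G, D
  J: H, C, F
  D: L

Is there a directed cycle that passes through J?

J is on a cycle iff J can reach itself via ≥1 edge.
J → H → K → J — yes.

Yes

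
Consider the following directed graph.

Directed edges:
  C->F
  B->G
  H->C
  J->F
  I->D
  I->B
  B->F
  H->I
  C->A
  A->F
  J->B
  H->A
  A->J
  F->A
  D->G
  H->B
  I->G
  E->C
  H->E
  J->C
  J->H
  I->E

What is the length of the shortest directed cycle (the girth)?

2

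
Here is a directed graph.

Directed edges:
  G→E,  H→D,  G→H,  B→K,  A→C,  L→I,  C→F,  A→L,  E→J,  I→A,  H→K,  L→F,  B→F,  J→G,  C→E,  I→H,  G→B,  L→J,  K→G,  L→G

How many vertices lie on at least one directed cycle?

A vertex is on a directed cycle iff it belongs to a strongly connected component of size ≥ 2 (or has a self-loop).
The vertices on cycles are {A, B, E, G, H, I, J, K, L} — 9 in total.

9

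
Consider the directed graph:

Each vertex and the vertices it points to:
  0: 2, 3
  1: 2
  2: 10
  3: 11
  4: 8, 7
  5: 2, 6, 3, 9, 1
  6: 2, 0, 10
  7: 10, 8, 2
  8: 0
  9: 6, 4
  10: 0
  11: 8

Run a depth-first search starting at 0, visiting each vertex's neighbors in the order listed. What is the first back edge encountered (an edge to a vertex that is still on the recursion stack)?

10->0

DFS from 0 (visiting each vertex's neighbors in the order listed); mark gray on enter, black on exit:
0 gray
  2 gray
    10 gray
      10→0: 0 is gray → back edge
First back edge: 10 → 0.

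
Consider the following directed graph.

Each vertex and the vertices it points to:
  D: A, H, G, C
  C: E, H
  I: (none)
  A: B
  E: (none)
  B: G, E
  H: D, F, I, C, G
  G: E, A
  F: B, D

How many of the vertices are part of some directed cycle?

A vertex is on a directed cycle iff it belongs to a strongly connected component of size ≥ 2 (or has a self-loop).
The vertices on cycles are {A, B, C, D, F, G, H} — 7 in total.

7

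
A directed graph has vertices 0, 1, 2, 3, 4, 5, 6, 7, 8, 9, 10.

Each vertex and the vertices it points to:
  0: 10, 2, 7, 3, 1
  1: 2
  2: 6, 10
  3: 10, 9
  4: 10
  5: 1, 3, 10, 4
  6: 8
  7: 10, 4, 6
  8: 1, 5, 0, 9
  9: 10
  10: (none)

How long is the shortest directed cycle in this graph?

For each vertex v, BFS finds the shortest path from v back to v.
The shortest such closed walk is 6 → 8 → 1 → 2 → 6, length 4.

4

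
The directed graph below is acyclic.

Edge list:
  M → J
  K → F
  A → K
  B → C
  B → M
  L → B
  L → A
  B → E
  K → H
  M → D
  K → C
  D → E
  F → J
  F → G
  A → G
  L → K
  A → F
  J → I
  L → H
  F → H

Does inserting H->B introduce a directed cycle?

Adding H→B creates a cycle iff B can already reach H.
Explore from B: no path reaches H. The graph stays acyclic.

No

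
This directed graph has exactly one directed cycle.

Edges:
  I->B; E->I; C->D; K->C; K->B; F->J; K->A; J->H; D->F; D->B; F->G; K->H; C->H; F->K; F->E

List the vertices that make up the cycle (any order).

DFS with gray/black marking from F:
F gray
  E gray
    I gray
      B gray
      B black
    I black
  E black
  G gray
  G black
  J gray
    H gray
    H black
  J black
  K gray
    K→H: H black — skip
    K→B: B black — skip
    A gray
    A black
    C gray
      D gray
        D→B: B black — skip
        D→F: F is gray → back edge
Back edge closes the cycle F → K → C → D → F; its vertices are {C, D, F, K}.

C, D, F, K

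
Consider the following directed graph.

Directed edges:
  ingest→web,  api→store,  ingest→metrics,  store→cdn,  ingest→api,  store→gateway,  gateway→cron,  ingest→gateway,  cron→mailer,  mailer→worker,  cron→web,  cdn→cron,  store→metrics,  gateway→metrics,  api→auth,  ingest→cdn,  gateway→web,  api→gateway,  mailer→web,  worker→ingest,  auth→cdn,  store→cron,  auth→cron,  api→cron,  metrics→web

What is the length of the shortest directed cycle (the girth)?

5

For each vertex v, BFS finds the shortest path from v back to v.
The shortest such closed walk is worker → ingest → api → cron → mailer → worker, length 5.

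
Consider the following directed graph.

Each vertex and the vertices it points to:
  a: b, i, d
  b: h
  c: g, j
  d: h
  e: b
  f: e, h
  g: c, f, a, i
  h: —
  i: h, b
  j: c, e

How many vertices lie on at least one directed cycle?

A vertex is on a directed cycle iff it belongs to a strongly connected component of size ≥ 2 (or has a self-loop).
The vertices on cycles are {c, g, j} — 3 in total.

3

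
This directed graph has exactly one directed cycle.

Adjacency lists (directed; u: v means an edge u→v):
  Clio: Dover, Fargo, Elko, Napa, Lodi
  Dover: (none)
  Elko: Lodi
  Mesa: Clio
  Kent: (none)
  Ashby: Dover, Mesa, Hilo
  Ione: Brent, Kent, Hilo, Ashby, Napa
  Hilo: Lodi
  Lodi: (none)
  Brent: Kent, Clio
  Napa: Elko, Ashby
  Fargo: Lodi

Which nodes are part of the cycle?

Clio, Mesa, Napa, Ashby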